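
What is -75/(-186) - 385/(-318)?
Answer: 7955/4929 ≈ 1.6139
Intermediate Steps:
-75/(-186) - 385/(-318) = -75*(-1/186) - 385*(-1/318) = 25/62 + 385/318 = 7955/4929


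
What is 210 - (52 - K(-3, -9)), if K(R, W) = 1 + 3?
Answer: 162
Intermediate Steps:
K(R, W) = 4
210 - (52 - K(-3, -9)) = 210 - (52 - 1*4) = 210 - (52 - 4) = 210 - 1*48 = 210 - 48 = 162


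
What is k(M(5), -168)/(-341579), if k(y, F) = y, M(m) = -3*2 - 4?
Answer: 10/341579 ≈ 2.9276e-5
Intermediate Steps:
M(m) = -10 (M(m) = -6 - 4 = -10)
k(M(5), -168)/(-341579) = -10/(-341579) = -10*(-1/341579) = 10/341579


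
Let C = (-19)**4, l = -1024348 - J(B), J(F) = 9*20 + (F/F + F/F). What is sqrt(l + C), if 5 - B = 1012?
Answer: I*sqrt(894209) ≈ 945.63*I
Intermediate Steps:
B = -1007 (B = 5 - 1*1012 = 5 - 1012 = -1007)
J(F) = 182 (J(F) = 180 + (1 + 1) = 180 + 2 = 182)
l = -1024530 (l = -1024348 - 1*182 = -1024348 - 182 = -1024530)
C = 130321
sqrt(l + C) = sqrt(-1024530 + 130321) = sqrt(-894209) = I*sqrt(894209)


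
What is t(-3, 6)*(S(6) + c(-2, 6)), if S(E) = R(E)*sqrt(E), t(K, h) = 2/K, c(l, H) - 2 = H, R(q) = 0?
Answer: -16/3 ≈ -5.3333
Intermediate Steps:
c(l, H) = 2 + H
S(E) = 0 (S(E) = 0*sqrt(E) = 0)
t(-3, 6)*(S(6) + c(-2, 6)) = (2/(-3))*(0 + (2 + 6)) = (2*(-1/3))*(0 + 8) = -2/3*8 = -16/3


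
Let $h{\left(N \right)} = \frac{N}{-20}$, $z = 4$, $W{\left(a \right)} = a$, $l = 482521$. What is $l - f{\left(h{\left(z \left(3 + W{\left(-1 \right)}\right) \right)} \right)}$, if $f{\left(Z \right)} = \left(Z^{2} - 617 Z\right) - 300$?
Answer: $\frac{12064351}{25} \approx 4.8257 \cdot 10^{5}$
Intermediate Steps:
$h{\left(N \right)} = - \frac{N}{20}$ ($h{\left(N \right)} = N \left(- \frac{1}{20}\right) = - \frac{N}{20}$)
$f{\left(Z \right)} = -300 + Z^{2} - 617 Z$
$l - f{\left(h{\left(z \left(3 + W{\left(-1 \right)}\right) \right)} \right)} = 482521 - \left(-300 + \left(- \frac{4 \left(3 - 1\right)}{20}\right)^{2} - 617 \left(- \frac{4 \left(3 - 1\right)}{20}\right)\right) = 482521 - \left(-300 + \left(- \frac{4 \cdot 2}{20}\right)^{2} - 617 \left(- \frac{4 \cdot 2}{20}\right)\right) = 482521 - \left(-300 + \left(\left(- \frac{1}{20}\right) 8\right)^{2} - 617 \left(\left(- \frac{1}{20}\right) 8\right)\right) = 482521 - \left(-300 + \left(- \frac{2}{5}\right)^{2} - - \frac{1234}{5}\right) = 482521 - \left(-300 + \frac{4}{25} + \frac{1234}{5}\right) = 482521 - - \frac{1326}{25} = 482521 + \frac{1326}{25} = \frac{12064351}{25}$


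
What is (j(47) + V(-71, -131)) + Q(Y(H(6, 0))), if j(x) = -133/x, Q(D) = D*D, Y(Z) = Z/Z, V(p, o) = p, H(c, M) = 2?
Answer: -3423/47 ≈ -72.830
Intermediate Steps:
Y(Z) = 1
Q(D) = D²
(j(47) + V(-71, -131)) + Q(Y(H(6, 0))) = (-133/47 - 71) + 1² = (-133*1/47 - 71) + 1 = (-133/47 - 71) + 1 = -3470/47 + 1 = -3423/47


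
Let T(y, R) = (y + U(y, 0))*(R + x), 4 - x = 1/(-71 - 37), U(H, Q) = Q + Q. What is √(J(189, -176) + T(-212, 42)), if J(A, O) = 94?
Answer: I*√782457/9 ≈ 98.285*I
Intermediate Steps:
U(H, Q) = 2*Q
x = 433/108 (x = 4 - 1/(-71 - 37) = 4 - 1/(-108) = 4 - 1*(-1/108) = 4 + 1/108 = 433/108 ≈ 4.0093)
T(y, R) = y*(433/108 + R) (T(y, R) = (y + 2*0)*(R + 433/108) = (y + 0)*(433/108 + R) = y*(433/108 + R))
√(J(189, -176) + T(-212, 42)) = √(94 + (1/108)*(-212)*(433 + 108*42)) = √(94 + (1/108)*(-212)*(433 + 4536)) = √(94 + (1/108)*(-212)*4969) = √(94 - 263357/27) = √(-260819/27) = I*√782457/9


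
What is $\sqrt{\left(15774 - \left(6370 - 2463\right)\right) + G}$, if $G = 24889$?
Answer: $6 \sqrt{1021} \approx 191.72$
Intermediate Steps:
$\sqrt{\left(15774 - \left(6370 - 2463\right)\right) + G} = \sqrt{\left(15774 - \left(6370 - 2463\right)\right) + 24889} = \sqrt{\left(15774 - 3907\right) + 24889} = \sqrt{11867 + 24889} = \sqrt{36756} = 6 \sqrt{1021}$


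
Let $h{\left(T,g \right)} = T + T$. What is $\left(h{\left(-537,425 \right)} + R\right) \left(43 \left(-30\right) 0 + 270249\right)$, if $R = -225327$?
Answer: $-61184643849$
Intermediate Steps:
$h{\left(T,g \right)} = 2 T$
$\left(h{\left(-537,425 \right)} + R\right) \left(43 \left(-30\right) 0 + 270249\right) = \left(2 \left(-537\right) - 225327\right) \left(43 \left(-30\right) 0 + 270249\right) = \left(-1074 - 225327\right) \left(\left(-1290\right) 0 + 270249\right) = - 226401 \left(0 + 270249\right) = \left(-226401\right) 270249 = -61184643849$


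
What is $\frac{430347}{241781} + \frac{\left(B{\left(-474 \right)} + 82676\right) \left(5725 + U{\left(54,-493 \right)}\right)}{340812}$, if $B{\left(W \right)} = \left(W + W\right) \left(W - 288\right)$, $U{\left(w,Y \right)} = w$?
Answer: $\frac{281251876435378}{20600466543} \approx 13653.0$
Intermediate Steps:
$B{\left(W \right)} = 2 W \left(-288 + W\right)$
$\frac{430347}{241781} + \frac{\left(B{\left(-474 \right)} + 82676\right) \left(5725 + U{\left(54,-493 \right)}\right)}{340812} = \frac{430347}{241781} + \frac{\left(2 \left(-474\right) \left(-288 - 474\right) + 82676\right) \left(5725 + 54\right)}{340812} = 430347 \cdot \frac{1}{241781} + \left(2 \left(-474\right) \left(-762\right) + 82676\right) 5779 \cdot \frac{1}{340812} = \frac{430347}{241781} + \left(722376 + 82676\right) 5779 \cdot \frac{1}{340812} = \frac{430347}{241781} + 805052 \cdot 5779 \cdot \frac{1}{340812} = \frac{430347}{241781} + 4652395508 \cdot \frac{1}{340812} = \frac{430347}{241781} + \frac{1163098877}{85203} = \frac{281251876435378}{20600466543}$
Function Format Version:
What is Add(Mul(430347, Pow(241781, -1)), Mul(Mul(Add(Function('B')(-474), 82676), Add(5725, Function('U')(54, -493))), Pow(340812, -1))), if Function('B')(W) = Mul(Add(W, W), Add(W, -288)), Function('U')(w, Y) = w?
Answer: Rational(281251876435378, 20600466543) ≈ 13653.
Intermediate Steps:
Function('B')(W) = Mul(2, W, Add(-288, W)) (Function('B')(W) = Mul(Mul(2, W), Add(-288, W)) = Mul(2, W, Add(-288, W)))
Add(Mul(430347, Pow(241781, -1)), Mul(Mul(Add(Function('B')(-474), 82676), Add(5725, Function('U')(54, -493))), Pow(340812, -1))) = Add(Mul(430347, Pow(241781, -1)), Mul(Mul(Add(Mul(2, -474, Add(-288, -474)), 82676), Add(5725, 54)), Pow(340812, -1))) = Add(Mul(430347, Rational(1, 241781)), Mul(Mul(Add(Mul(2, -474, -762), 82676), 5779), Rational(1, 340812))) = Add(Rational(430347, 241781), Mul(Mul(Add(722376, 82676), 5779), Rational(1, 340812))) = Add(Rational(430347, 241781), Mul(Mul(805052, 5779), Rational(1, 340812))) = Add(Rational(430347, 241781), Mul(4652395508, Rational(1, 340812))) = Add(Rational(430347, 241781), Rational(1163098877, 85203)) = Rational(281251876435378, 20600466543)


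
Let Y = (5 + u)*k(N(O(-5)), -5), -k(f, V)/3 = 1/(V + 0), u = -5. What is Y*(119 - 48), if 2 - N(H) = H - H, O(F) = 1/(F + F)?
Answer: 0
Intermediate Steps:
O(F) = 1/(2*F)
N(H) = 2 (N(H) = 2 - (H - H) = 2 - 1*0 = 2 + 0 = 2)
k(f, V) = -3/V (k(f, V) = -3/(V + 0) = -3/V)
Y = 0 (Y = (5 - 5)*(-3/(-5)) = 0*(-3*(-1/5)) = 0*(3/5) = 0)
Y*(119 - 48) = 0*(119 - 48) = 0*71 = 0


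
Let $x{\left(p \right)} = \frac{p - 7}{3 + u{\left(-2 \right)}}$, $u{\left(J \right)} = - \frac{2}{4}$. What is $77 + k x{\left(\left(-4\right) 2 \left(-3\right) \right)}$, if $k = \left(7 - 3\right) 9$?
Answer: $\frac{1609}{5} \approx 321.8$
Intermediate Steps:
$u{\left(J \right)} = - \frac{1}{2}$ ($u{\left(J \right)} = \left(-2\right) \frac{1}{4} = - \frac{1}{2}$)
$x{\left(p \right)} = - \frac{14}{5} + \frac{2 p}{5}$ ($x{\left(p \right)} = \frac{p - 7}{3 - \frac{1}{2}} = \frac{-7 + p}{\frac{5}{2}} = \left(-7 + p\right) \frac{2}{5} = - \frac{14}{5} + \frac{2 p}{5}$)
$k = 36$ ($k = 4 \cdot 9 = 36$)
$77 + k x{\left(\left(-4\right) 2 \left(-3\right) \right)} = 77 + 36 \left(- \frac{14}{5} + \frac{2 \left(-4\right) 2 \left(-3\right)}{5}\right) = 77 + 36 \left(- \frac{14}{5} + \frac{2 \left(\left(-8\right) \left(-3\right)\right)}{5}\right) = 77 + 36 \left(- \frac{14}{5} + \frac{2}{5} \cdot 24\right) = 77 + 36 \left(- \frac{14}{5} + \frac{48}{5}\right) = 77 + 36 \cdot \frac{34}{5} = 77 + \frac{1224}{5} = \frac{1609}{5}$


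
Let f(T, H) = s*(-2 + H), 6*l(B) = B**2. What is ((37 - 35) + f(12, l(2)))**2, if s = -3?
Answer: 36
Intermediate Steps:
l(B) = B**2/6
f(T, H) = 6 - 3*H (f(T, H) = -3*(-2 + H) = 6 - 3*H)
((37 - 35) + f(12, l(2)))**2 = ((37 - 35) + (6 - 2**2/2))**2 = (2 + (6 - 4/2))**2 = (2 + (6 - 3*2/3))**2 = (2 + (6 - 2))**2 = (2 + 4)**2 = 6**2 = 36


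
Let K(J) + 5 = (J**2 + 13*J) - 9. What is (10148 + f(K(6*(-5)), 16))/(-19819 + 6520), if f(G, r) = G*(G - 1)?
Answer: -255668/13299 ≈ -19.225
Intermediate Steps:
K(J) = -14 + J**2 + 13*J (K(J) = -5 + ((J**2 + 13*J) - 9) = -5 + (-9 + J**2 + 13*J) = -14 + J**2 + 13*J)
f(G, r) = G*(-1 + G)
(10148 + f(K(6*(-5)), 16))/(-19819 + 6520) = (10148 + (-14 + (6*(-5))**2 + 13*(6*(-5)))*(-1 + (-14 + (6*(-5))**2 + 13*(6*(-5)))))/(-19819 + 6520) = (10148 + (-14 + (-30)**2 + 13*(-30))*(-1 + (-14 + (-30)**2 + 13*(-30))))/(-13299) = (10148 + (-14 + 900 - 390)*(-1 + (-14 + 900 - 390)))*(-1/13299) = (10148 + 496*(-1 + 496))*(-1/13299) = (10148 + 496*495)*(-1/13299) = (10148 + 245520)*(-1/13299) = 255668*(-1/13299) = -255668/13299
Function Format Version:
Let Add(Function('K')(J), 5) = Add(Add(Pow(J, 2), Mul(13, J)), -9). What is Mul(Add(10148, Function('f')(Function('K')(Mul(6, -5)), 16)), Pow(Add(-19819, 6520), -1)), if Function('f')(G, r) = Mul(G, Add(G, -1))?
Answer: Rational(-255668, 13299) ≈ -19.225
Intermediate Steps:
Function('K')(J) = Add(-14, Pow(J, 2), Mul(13, J)) (Function('K')(J) = Add(-5, Add(Add(Pow(J, 2), Mul(13, J)), -9)) = Add(-5, Add(-9, Pow(J, 2), Mul(13, J))) = Add(-14, Pow(J, 2), Mul(13, J)))
Function('f')(G, r) = Mul(G, Add(-1, G))
Mul(Add(10148, Function('f')(Function('K')(Mul(6, -5)), 16)), Pow(Add(-19819, 6520), -1)) = Mul(Add(10148, Mul(Add(-14, Pow(Mul(6, -5), 2), Mul(13, Mul(6, -5))), Add(-1, Add(-14, Pow(Mul(6, -5), 2), Mul(13, Mul(6, -5)))))), Pow(Add(-19819, 6520), -1)) = Mul(Add(10148, Mul(Add(-14, Pow(-30, 2), Mul(13, -30)), Add(-1, Add(-14, Pow(-30, 2), Mul(13, -30))))), Pow(-13299, -1)) = Mul(Add(10148, Mul(Add(-14, 900, -390), Add(-1, Add(-14, 900, -390)))), Rational(-1, 13299)) = Mul(Add(10148, Mul(496, Add(-1, 496))), Rational(-1, 13299)) = Mul(Add(10148, Mul(496, 495)), Rational(-1, 13299)) = Mul(Add(10148, 245520), Rational(-1, 13299)) = Mul(255668, Rational(-1, 13299)) = Rational(-255668, 13299)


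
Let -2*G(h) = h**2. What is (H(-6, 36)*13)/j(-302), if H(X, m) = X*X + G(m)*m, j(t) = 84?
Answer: -25233/7 ≈ -3604.7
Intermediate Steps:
G(h) = -h**2/2
H(X, m) = X**2 - m**3/2 (H(X, m) = X*X + (-m**2/2)*m = X**2 - m**3/2)
(H(-6, 36)*13)/j(-302) = (((-6)**2 - 1/2*36**3)*13)/84 = ((36 - 1/2*46656)*13)*(1/84) = ((36 - 23328)*13)*(1/84) = -23292*13*(1/84) = -302796*1/84 = -25233/7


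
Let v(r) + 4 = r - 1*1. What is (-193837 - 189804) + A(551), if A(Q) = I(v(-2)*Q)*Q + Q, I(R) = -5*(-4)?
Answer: -372070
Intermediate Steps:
v(r) = -5 + r (v(r) = -4 + (r - 1*1) = -4 + (r - 1) = -4 + (-1 + r) = -5 + r)
I(R) = 20
A(Q) = 21*Q (A(Q) = 20*Q + Q = 21*Q)
(-193837 - 189804) + A(551) = (-193837 - 189804) + 21*551 = -383641 + 11571 = -372070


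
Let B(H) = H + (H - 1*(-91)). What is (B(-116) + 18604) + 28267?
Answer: 46730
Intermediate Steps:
B(H) = 91 + 2*H (B(H) = H + (H + 91) = H + (91 + H) = 91 + 2*H)
(B(-116) + 18604) + 28267 = ((91 + 2*(-116)) + 18604) + 28267 = ((91 - 232) + 18604) + 28267 = (-141 + 18604) + 28267 = 18463 + 28267 = 46730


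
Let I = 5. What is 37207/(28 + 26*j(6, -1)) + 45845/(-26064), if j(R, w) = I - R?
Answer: 484835779/26064 ≈ 18602.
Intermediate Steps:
j(R, w) = 5 - R
37207/(28 + 26*j(6, -1)) + 45845/(-26064) = 37207/(28 + 26*(5 - 1*6)) + 45845/(-26064) = 37207/(28 + 26*(5 - 6)) + 45845*(-1/26064) = 37207/(28 + 26*(-1)) - 45845/26064 = 37207/(28 - 26) - 45845/26064 = 37207/2 - 45845/26064 = 484835779/26064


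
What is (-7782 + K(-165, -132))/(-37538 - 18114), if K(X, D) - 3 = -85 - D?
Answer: 1933/13913 ≈ 0.13893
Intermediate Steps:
K(X, D) = -82 - D (K(X, D) = 3 + (-85 - D) = -82 - D)
(-7782 + K(-165, -132))/(-37538 - 18114) = (-7782 + (-82 - 1*(-132)))/(-37538 - 18114) = (-7782 + (-82 + 132))/(-55652) = (-7782 + 50)*(-1/55652) = -7732*(-1/55652) = 1933/13913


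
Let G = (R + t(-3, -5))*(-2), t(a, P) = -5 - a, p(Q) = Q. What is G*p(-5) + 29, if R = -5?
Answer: -41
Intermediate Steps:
G = 14 (G = (-5 + (-5 - 1*(-3)))*(-2) = (-5 + (-5 + 3))*(-2) = (-5 - 2)*(-2) = -7*(-2) = 14)
G*p(-5) + 29 = 14*(-5) + 29 = -70 + 29 = -41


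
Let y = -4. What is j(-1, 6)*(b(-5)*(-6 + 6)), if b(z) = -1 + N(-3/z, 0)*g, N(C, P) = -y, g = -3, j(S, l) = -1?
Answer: 0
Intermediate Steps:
N(C, P) = 4 (N(C, P) = -1*(-4) = 4)
b(z) = -13 (b(z) = -1 + 4*(-3) = -1 - 12 = -13)
j(-1, 6)*(b(-5)*(-6 + 6)) = -(-13)*(-6 + 6) = -(-13)*0 = -1*0 = 0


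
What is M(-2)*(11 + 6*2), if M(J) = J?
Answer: -46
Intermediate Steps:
M(-2)*(11 + 6*2) = -2*(11 + 6*2) = -2*(11 + 12) = -2*23 = -46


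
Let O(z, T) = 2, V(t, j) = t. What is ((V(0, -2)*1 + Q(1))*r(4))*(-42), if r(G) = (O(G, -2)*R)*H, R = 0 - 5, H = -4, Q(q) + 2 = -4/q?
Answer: 10080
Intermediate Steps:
Q(q) = -2 - 4/q
R = -5
r(G) = 40 (r(G) = (2*(-5))*(-4) = -10*(-4) = 40)
((V(0, -2)*1 + Q(1))*r(4))*(-42) = ((0*1 + (-2 - 4/1))*40)*(-42) = ((0 + (-2 - 4*1))*40)*(-42) = ((0 + (-2 - 4))*40)*(-42) = ((0 - 6)*40)*(-42) = -6*40*(-42) = -240*(-42) = 10080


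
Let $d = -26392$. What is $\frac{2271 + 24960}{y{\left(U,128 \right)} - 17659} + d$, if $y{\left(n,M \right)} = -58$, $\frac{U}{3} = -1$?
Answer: $- \frac{467614295}{17717} \approx -26394.0$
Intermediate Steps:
$U = -3$ ($U = 3 \left(-1\right) = -3$)
$\frac{2271 + 24960}{y{\left(U,128 \right)} - 17659} + d = \frac{2271 + 24960}{-58 - 17659} - 26392 = \frac{27231}{-17717} - 26392 = 27231 \left(- \frac{1}{17717}\right) - 26392 = - \frac{27231}{17717} - 26392 = - \frac{467614295}{17717}$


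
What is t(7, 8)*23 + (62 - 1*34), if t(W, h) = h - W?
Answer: 51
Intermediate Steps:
t(7, 8)*23 + (62 - 1*34) = (8 - 1*7)*23 + (62 - 1*34) = (8 - 7)*23 + (62 - 34) = 1*23 + 28 = 23 + 28 = 51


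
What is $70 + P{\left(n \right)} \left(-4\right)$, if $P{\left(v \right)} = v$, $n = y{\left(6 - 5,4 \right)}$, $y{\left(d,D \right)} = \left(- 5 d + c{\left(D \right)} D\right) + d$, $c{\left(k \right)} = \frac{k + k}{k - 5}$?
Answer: $214$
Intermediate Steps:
$c{\left(k \right)} = \frac{2 k}{-5 + k}$
$y{\left(d,D \right)} = - 4 d + \frac{2 D^{2}}{-5 + D}$ ($y{\left(d,D \right)} = \left(- 5 d + \frac{2 D}{-5 + D} D\right) + d = \left(- 5 d + \frac{2 D^{2}}{-5 + D}\right) + d = - 4 d + \frac{2 D^{2}}{-5 + D}$)
$n = -36$ ($n = \frac{2 \left(4^{2} - 2 \left(6 - 5\right) \left(-5 + 4\right)\right)}{-5 + 4} = \frac{2 \left(16 - 2 \left(-1\right)\right)}{-1} = 2 \left(-1\right) \left(16 + 2\right) = 2 \left(-1\right) 18 = -36$)
$70 + P{\left(n \right)} \left(-4\right) = 70 - -144 = 70 + 144 = 214$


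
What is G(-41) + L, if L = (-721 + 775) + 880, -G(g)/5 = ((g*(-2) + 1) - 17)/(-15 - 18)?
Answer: 944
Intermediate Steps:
G(g) = -80/33 - 10*g/33 (G(g) = -5*((g*(-2) + 1) - 17)/(-15 - 18) = -5*((-2*g + 1) - 17)/(-33) = -5*((1 - 2*g) - 17)*(-1)/33 = -5*(-16 - 2*g)*(-1)/33 = -5*(16/33 + 2*g/33) = -80/33 - 10*g/33)
L = 934 (L = 54 + 880 = 934)
G(-41) + L = (-80/33 - 10/33*(-41)) + 934 = (-80/33 + 410/33) + 934 = 10 + 934 = 944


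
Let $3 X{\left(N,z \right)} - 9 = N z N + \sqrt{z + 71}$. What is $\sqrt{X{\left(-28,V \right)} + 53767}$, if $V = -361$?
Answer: $\frac{\sqrt{-365142 + 3 i \sqrt{290}}}{3} \approx 0.014091 + 201.42 i$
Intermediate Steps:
$X{\left(N,z \right)} = 3 + \frac{\sqrt{71 + z}}{3} + \frac{z N^{2}}{3}$ ($X{\left(N,z \right)} = 3 + \frac{N z N + \sqrt{z + 71}}{3} = 3 + \frac{z N^{2} + \sqrt{71 + z}}{3} = 3 + \frac{\sqrt{71 + z} + z N^{2}}{3} = 3 + \left(\frac{\sqrt{71 + z}}{3} + \frac{z N^{2}}{3}\right) = 3 + \frac{\sqrt{71 + z}}{3} + \frac{z N^{2}}{3}$)
$\sqrt{X{\left(-28,V \right)} + 53767} = \sqrt{\left(3 + \frac{\sqrt{71 - 361}}{3} + \frac{1}{3} \left(-361\right) \left(-28\right)^{2}\right) + 53767} = \sqrt{\left(3 + \frac{\sqrt{-290}}{3} + \frac{1}{3} \left(-361\right) 784\right) + 53767} = \sqrt{\left(3 + \frac{i \sqrt{290}}{3} - \frac{283024}{3}\right) + 53767} = \sqrt{\left(- \frac{283015}{3} + \frac{i \sqrt{290}}{3}\right) + 53767} = \sqrt{- \frac{121714}{3} + \frac{i \sqrt{290}}{3}}$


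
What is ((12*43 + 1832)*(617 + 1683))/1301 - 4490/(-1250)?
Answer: 675634149/162625 ≈ 4154.6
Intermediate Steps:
((12*43 + 1832)*(617 + 1683))/1301 - 4490/(-1250) = ((516 + 1832)*2300)*(1/1301) - 4490*(-1/1250) = (2348*2300)*(1/1301) + 449/125 = 5400400*(1/1301) + 449/125 = 5400400/1301 + 449/125 = 675634149/162625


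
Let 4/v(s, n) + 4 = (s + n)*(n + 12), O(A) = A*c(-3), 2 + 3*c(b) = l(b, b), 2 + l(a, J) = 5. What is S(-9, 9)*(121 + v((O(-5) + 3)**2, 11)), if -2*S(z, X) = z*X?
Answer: 25573725/5218 ≈ 4901.1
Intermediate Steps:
l(a, J) = 3 (l(a, J) = -2 + 5 = 3)
c(b) = 1/3 (c(b) = -2/3 + (1/3)*3 = -2/3 + 1 = 1/3)
S(z, X) = -X*z/2 (S(z, X) = -z*X/2 = -X*z/2)
O(A) = A/3 (O(A) = A*(1/3) = A/3)
v(s, n) = 4/(-4 + (12 + n)*(n + s)) (v(s, n) = 4/(-4 + (s + n)*(n + 12)) = 4/(-4 + (n + s)*(12 + n)) = 4/(-4 + (12 + n)*(n + s)))
S(-9, 9)*(121 + v((O(-5) + 3)**2, 11)) = (-1/2*9*(-9))*(121 + 4/(-4 + 11**2 + 12*11 + 12*((1/3)*(-5) + 3)**2 + 11*((1/3)*(-5) + 3)**2)) = 81*(121 + 4/(-4 + 121 + 132 + 12*(-5/3 + 3)**2 + 11*(-5/3 + 3)**2))/2 = 81*(121 + 4/(-4 + 121 + 132 + 12*(4/3)**2 + 11*(4/3)**2))/2 = 81*(121 + 4/(-4 + 121 + 132 + 12*(16/9) + 11*(16/9)))/2 = 81*(121 + 4/(-4 + 121 + 132 + 64/3 + 176/9))/2 = 81*(121 + 4/(2609/9))/2 = 81*(121 + 4*(9/2609))/2 = 81*(121 + 36/2609)/2 = (81/2)*(315725/2609) = 25573725/5218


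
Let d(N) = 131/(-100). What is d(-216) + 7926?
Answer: 792469/100 ≈ 7924.7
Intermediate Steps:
d(N) = -131/100 (d(N) = 131*(-1/100) = -131/100)
d(-216) + 7926 = -131/100 + 7926 = 792469/100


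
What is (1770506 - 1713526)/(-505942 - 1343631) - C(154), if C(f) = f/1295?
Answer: -4657446/31106455 ≈ -0.14973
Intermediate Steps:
C(f) = f/1295 (C(f) = f*(1/1295) = f/1295)
(1770506 - 1713526)/(-505942 - 1343631) - C(154) = (1770506 - 1713526)/(-505942 - 1343631) - 154/1295 = 56980/(-1849573) - 1*22/185 = 56980*(-1/1849573) - 22/185 = -5180/168143 - 22/185 = -4657446/31106455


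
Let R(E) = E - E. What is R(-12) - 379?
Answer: -379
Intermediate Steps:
R(E) = 0
R(-12) - 379 = 0 - 379 = -379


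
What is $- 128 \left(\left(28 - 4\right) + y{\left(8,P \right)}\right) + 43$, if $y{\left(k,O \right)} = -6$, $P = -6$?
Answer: $-2261$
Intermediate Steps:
$- 128 \left(\left(28 - 4\right) + y{\left(8,P \right)}\right) + 43 = - 128 \left(\left(28 - 4\right) - 6\right) + 43 = - 128 \left(24 - 6\right) + 43 = \left(-128\right) 18 + 43 = -2304 + 43 = -2261$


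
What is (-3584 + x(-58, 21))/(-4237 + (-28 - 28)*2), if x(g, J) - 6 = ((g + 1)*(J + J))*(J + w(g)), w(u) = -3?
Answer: 46670/4349 ≈ 10.731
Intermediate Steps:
x(g, J) = 6 + 2*J*(1 + g)*(-3 + J) (x(g, J) = 6 + ((g + 1)*(J + J))*(J - 3) = 6 + ((1 + g)*(2*J))*(-3 + J) = 6 + (2*J*(1 + g))*(-3 + J) = 6 + 2*J*(1 + g)*(-3 + J))
(-3584 + x(-58, 21))/(-4237 + (-28 - 28)*2) = (-3584 + (6 - 6*21 + 2*21² - 6*21*(-58) + 2*(-58)*21²))/(-4237 + (-28 - 28)*2) = (-3584 + (6 - 126 + 2*441 + 7308 + 2*(-58)*441))/(-4237 - 56*2) = (-3584 + (6 - 126 + 882 + 7308 - 51156))/(-4237 - 112) = (-3584 - 43086)/(-4349) = -46670*(-1/4349) = 46670/4349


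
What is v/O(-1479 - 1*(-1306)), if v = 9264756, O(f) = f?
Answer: -9264756/173 ≈ -53554.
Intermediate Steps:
v/O(-1479 - 1*(-1306)) = 9264756/(-1479 - 1*(-1306)) = 9264756/(-1479 + 1306) = 9264756/(-173) = 9264756*(-1/173) = -9264756/173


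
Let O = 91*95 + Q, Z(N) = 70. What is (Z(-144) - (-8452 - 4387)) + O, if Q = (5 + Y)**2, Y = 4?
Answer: 21635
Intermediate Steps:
Q = 81 (Q = (5 + 4)**2 = 9**2 = 81)
O = 8726 (O = 91*95 + 81 = 8645 + 81 = 8726)
(Z(-144) - (-8452 - 4387)) + O = (70 - (-8452 - 4387)) + 8726 = (70 - 1*(-12839)) + 8726 = (70 + 12839) + 8726 = 12909 + 8726 = 21635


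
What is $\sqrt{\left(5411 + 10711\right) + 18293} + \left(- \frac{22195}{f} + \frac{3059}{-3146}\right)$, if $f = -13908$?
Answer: $\frac{13640449}{21877284} + \sqrt{34415} \approx 186.14$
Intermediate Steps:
$\sqrt{\left(5411 + 10711\right) + 18293} + \left(- \frac{22195}{f} + \frac{3059}{-3146}\right) = \sqrt{\left(5411 + 10711\right) + 18293} + \left(- \frac{22195}{-13908} + \frac{3059}{-3146}\right) = \sqrt{16122 + 18293} + \left(\left(-22195\right) \left(- \frac{1}{13908}\right) + 3059 \left(- \frac{1}{3146}\right)\right) = \sqrt{34415} + \left(\frac{22195}{13908} - \frac{3059}{3146}\right) = \sqrt{34415} + \frac{13640449}{21877284} = \frac{13640449}{21877284} + \sqrt{34415}$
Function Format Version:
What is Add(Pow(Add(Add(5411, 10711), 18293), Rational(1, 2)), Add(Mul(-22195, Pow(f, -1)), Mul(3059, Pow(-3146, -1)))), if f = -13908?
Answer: Add(Rational(13640449, 21877284), Pow(34415, Rational(1, 2))) ≈ 186.14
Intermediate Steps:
Add(Pow(Add(Add(5411, 10711), 18293), Rational(1, 2)), Add(Mul(-22195, Pow(f, -1)), Mul(3059, Pow(-3146, -1)))) = Add(Pow(Add(Add(5411, 10711), 18293), Rational(1, 2)), Add(Mul(-22195, Pow(-13908, -1)), Mul(3059, Pow(-3146, -1)))) = Add(Pow(Add(16122, 18293), Rational(1, 2)), Add(Mul(-22195, Rational(-1, 13908)), Mul(3059, Rational(-1, 3146)))) = Add(Pow(34415, Rational(1, 2)), Add(Rational(22195, 13908), Rational(-3059, 3146))) = Add(Pow(34415, Rational(1, 2)), Rational(13640449, 21877284)) = Add(Rational(13640449, 21877284), Pow(34415, Rational(1, 2)))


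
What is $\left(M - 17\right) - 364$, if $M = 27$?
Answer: $-354$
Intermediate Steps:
$\left(M - 17\right) - 364 = \left(27 - 17\right) - 364 = 10 - 364 = -354$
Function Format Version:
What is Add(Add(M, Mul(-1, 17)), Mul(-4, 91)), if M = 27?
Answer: -354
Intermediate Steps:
Add(Add(M, Mul(-1, 17)), Mul(-4, 91)) = Add(Add(27, Mul(-1, 17)), Mul(-4, 91)) = Add(Add(27, -17), -364) = Add(10, -364) = -354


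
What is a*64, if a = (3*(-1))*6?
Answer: -1152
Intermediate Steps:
a = -18 (a = -3*6 = -18)
a*64 = -18*64 = -1152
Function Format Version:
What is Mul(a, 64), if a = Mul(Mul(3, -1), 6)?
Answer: -1152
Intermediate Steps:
a = -18 (a = Mul(-3, 6) = -18)
Mul(a, 64) = Mul(-18, 64) = -1152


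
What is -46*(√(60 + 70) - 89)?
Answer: 4094 - 46*√130 ≈ 3569.5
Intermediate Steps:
-46*(√(60 + 70) - 89) = -46*(√130 - 89) = -46*(-89 + √130) = 4094 - 46*√130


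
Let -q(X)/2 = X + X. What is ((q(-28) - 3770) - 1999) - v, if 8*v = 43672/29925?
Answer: -169291184/29925 ≈ -5657.2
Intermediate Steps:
v = 5459/29925 (v = (43672/29925)/8 = (43672*(1/29925))/8 = (⅛)*(43672/29925) = 5459/29925 ≈ 0.18242)
q(X) = -4*X (q(X) = -2*(X + X) = -4*X)
((q(-28) - 3770) - 1999) - v = ((-4*(-28) - 3770) - 1999) - 1*5459/29925 = ((112 - 3770) - 1999) - 5459/29925 = (-3658 - 1999) - 5459/29925 = -5657 - 5459/29925 = -169291184/29925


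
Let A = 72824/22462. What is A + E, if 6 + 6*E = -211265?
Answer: -2372566129/67386 ≈ -35209.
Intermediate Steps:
E = -211271/6 (E = -1 + (⅙)*(-211265) = -1 - 211265/6 = -211271/6 ≈ -35212.)
A = 36412/11231 (A = 72824*(1/22462) = 36412/11231 ≈ 3.2421)
A + E = 36412/11231 - 211271/6 = -2372566129/67386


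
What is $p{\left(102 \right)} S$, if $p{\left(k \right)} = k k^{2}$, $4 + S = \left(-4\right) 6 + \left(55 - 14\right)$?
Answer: $13795704$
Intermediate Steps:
$S = 13$ ($S = -4 + \left(\left(-4\right) 6 + \left(55 - 14\right)\right) = -4 + \left(-24 + \left(55 - 14\right)\right) = -4 + \left(-24 + 41\right) = -4 + 17 = 13$)
$p{\left(k \right)} = k^{3}$
$p{\left(102 \right)} S = 102^{3} \cdot 13 = 1061208 \cdot 13 = 13795704$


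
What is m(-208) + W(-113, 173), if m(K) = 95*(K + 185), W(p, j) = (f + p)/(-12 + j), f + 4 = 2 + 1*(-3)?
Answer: -351903/161 ≈ -2185.7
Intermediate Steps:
f = -5 (f = -4 + (2 + 1*(-3)) = -4 + (2 - 3) = -4 - 1 = -5)
W(p, j) = (-5 + p)/(-12 + j)
m(K) = 17575 + 95*K (m(K) = 95*(185 + K) = 17575 + 95*K)
m(-208) + W(-113, 173) = (17575 + 95*(-208)) + (-5 - 113)/(-12 + 173) = (17575 - 19760) - 118/161 = -2185 + (1/161)*(-118) = -2185 - 118/161 = -351903/161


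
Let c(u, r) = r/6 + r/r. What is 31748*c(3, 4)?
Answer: 158740/3 ≈ 52913.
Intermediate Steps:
c(u, r) = 1 + r/6 (c(u, r) = r*(1/6) + 1 = r/6 + 1 = 1 + r/6)
31748*c(3, 4) = 31748*(1 + (1/6)*4) = 31748*(1 + 2/3) = 31748*(5/3) = 158740/3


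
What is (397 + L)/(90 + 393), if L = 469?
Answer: 866/483 ≈ 1.7930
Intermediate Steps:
(397 + L)/(90 + 393) = (397 + 469)/(90 + 393) = 866/483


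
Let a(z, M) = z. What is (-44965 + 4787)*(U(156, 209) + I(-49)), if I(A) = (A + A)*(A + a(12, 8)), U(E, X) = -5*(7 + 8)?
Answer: -142672078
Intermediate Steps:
U(E, X) = -75 (U(E, X) = -5*15 = -75)
I(A) = 2*A*(12 + A) (I(A) = (A + A)*(A + 12) = (2*A)*(12 + A) = 2*A*(12 + A))
(-44965 + 4787)*(U(156, 209) + I(-49)) = (-44965 + 4787)*(-75 + 2*(-49)*(12 - 49)) = -40178*(-75 + 2*(-49)*(-37)) = -40178*(-75 + 3626) = -40178*3551 = -142672078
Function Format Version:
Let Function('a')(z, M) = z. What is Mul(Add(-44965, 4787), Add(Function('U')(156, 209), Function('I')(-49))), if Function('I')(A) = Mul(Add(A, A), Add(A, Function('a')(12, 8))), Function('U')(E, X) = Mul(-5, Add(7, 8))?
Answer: -142672078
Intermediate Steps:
Function('U')(E, X) = -75 (Function('U')(E, X) = Mul(-5, 15) = -75)
Function('I')(A) = Mul(2, A, Add(12, A)) (Function('I')(A) = Mul(Add(A, A), Add(A, 12)) = Mul(Mul(2, A), Add(12, A)) = Mul(2, A, Add(12, A)))
Mul(Add(-44965, 4787), Add(Function('U')(156, 209), Function('I')(-49))) = Mul(Add(-44965, 4787), Add(-75, Mul(2, -49, Add(12, -49)))) = Mul(-40178, Add(-75, Mul(2, -49, -37))) = Mul(-40178, Add(-75, 3626)) = Mul(-40178, 3551) = -142672078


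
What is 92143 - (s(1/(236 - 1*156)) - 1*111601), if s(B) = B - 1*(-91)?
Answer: 16292239/80 ≈ 2.0365e+5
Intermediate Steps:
s(B) = 91 + B (s(B) = B + 91 = 91 + B)
92143 - (s(1/(236 - 1*156)) - 1*111601) = 92143 - ((91 + 1/(236 - 1*156)) - 1*111601) = 92143 - ((91 + 1/(236 - 156)) - 111601) = 92143 - ((91 + 1/80) - 111601) = 92143 - (7281/80 - 111601) = 92143 - 1*(-8920799/80) = 92143 + 8920799/80 = 16292239/80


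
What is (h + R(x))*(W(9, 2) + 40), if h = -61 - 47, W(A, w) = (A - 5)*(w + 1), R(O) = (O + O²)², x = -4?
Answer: 1872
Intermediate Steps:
W(A, w) = (1 + w)*(-5 + A) (W(A, w) = (-5 + A)*(1 + w) = (1 + w)*(-5 + A))
h = -108
(h + R(x))*(W(9, 2) + 40) = (-108 + (-4)²*(1 - 4)²)*((-5 + 9 - 5*2 + 9*2) + 40) = (-108 + 16*(-3)²)*((-5 + 9 - 10 + 18) + 40) = (-108 + 16*9)*(12 + 40) = (-108 + 144)*52 = 36*52 = 1872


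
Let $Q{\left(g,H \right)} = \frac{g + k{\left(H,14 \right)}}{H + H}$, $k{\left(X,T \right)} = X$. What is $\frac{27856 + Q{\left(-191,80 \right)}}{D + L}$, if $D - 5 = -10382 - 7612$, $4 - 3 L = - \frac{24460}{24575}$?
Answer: $- \frac{4381082567}{2829048032} \approx -1.5486$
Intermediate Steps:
$Q{\left(g,H \right)} = \frac{H + g}{2 H}$ ($Q{\left(g,H \right)} = \frac{g + H}{H + H} = \frac{H + g}{2 H}$)
$L = \frac{8184}{4915}$ ($L = \frac{4}{3} - \frac{\left(-24460\right) \frac{1}{24575}}{3} = \frac{4}{3} - - \frac{4892}{14745} = \frac{4}{3} + \frac{4892}{14745} = \frac{8184}{4915} \approx 1.6651$)
$D = -17989$ ($D = 5 - 17994 = -17989$)
$\frac{27856 + Q{\left(-191,80 \right)}}{D + L} = \frac{27856 + \frac{80 - 191}{2 \cdot 80}}{-17989 + \frac{8184}{4915}} = \frac{27856 + \frac{1}{2} \cdot \frac{1}{80} \left(-111\right)}{- \frac{88407751}{4915}} = \left(27856 - \frac{111}{160}\right) \left(- \frac{4915}{88407751}\right) = \frac{4456849}{160} \left(- \frac{4915}{88407751}\right) = - \frac{4381082567}{2829048032}$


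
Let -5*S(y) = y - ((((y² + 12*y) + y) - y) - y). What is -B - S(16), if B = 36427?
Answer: -182551/5 ≈ -36510.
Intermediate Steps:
S(y) = 2*y + y²/5 (S(y) = -(y - ((((y² + 12*y) + y) - y) - y))/5 = -(y - (((y² + 13*y) - y) - y))/5 = -(y - ((y² + 12*y) - y))/5 = -(y - (y² + 11*y))/5 = -(y + (-y² - 11*y))/5 = -(-y² - 10*y)/5 = 2*y + y²/5)
-B - S(16) = -1*36427 - 16*(10 + 16)/5 = -36427 - 16*26/5 = -36427 - 1*416/5 = -36427 - 416/5 = -182551/5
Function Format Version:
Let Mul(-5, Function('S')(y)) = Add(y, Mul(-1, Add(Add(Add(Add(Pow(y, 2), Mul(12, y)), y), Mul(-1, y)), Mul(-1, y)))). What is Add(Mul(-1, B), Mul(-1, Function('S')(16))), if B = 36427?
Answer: Rational(-182551, 5) ≈ -36510.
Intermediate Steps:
Function('S')(y) = Add(Mul(2, y), Mul(Rational(1, 5), Pow(y, 2))) (Function('S')(y) = Mul(Rational(-1, 5), Add(y, Mul(-1, Add(Add(Add(Add(Pow(y, 2), Mul(12, y)), y), Mul(-1, y)), Mul(-1, y))))) = Mul(Rational(-1, 5), Add(y, Mul(-1, Add(Add(Add(Pow(y, 2), Mul(13, y)), Mul(-1, y)), Mul(-1, y))))) = Mul(Rational(-1, 5), Add(y, Mul(-1, Add(Add(Pow(y, 2), Mul(12, y)), Mul(-1, y))))) = Mul(Rational(-1, 5), Add(y, Mul(-1, Add(Pow(y, 2), Mul(11, y))))) = Mul(Rational(-1, 5), Add(y, Add(Mul(-1, Pow(y, 2)), Mul(-11, y)))) = Mul(Rational(-1, 5), Add(Mul(-1, Pow(y, 2)), Mul(-10, y))) = Add(Mul(2, y), Mul(Rational(1, 5), Pow(y, 2))))
Add(Mul(-1, B), Mul(-1, Function('S')(16))) = Add(Mul(-1, 36427), Mul(-1, Mul(Rational(1, 5), 16, Add(10, 16)))) = Add(-36427, Mul(-1, Mul(Rational(1, 5), 16, 26))) = Add(-36427, Mul(-1, Rational(416, 5))) = Add(-36427, Rational(-416, 5)) = Rational(-182551, 5)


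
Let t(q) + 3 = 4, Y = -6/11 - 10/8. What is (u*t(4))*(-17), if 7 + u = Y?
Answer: 6579/44 ≈ 149.52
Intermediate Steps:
Y = -79/44 (Y = -6*1/11 - 10*1/8 = -6/11 - 5/4 = -79/44 ≈ -1.7955)
t(q) = 1 (t(q) = -3 + 4 = 1)
u = -387/44 (u = -7 - 79/44 = -387/44 ≈ -8.7955)
(u*t(4))*(-17) = -387/44*1*(-17) = -387/44*(-17) = 6579/44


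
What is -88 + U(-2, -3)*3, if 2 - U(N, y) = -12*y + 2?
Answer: -196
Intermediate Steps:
U(N, y) = 12*y (U(N, y) = 2 - (-12*y + 2) = 2 - (2 - 12*y) = 2 + (-2 + 12*y) = 12*y)
-88 + U(-2, -3)*3 = -88 + (12*(-3))*3 = -88 - 36*3 = -88 - 108 = -196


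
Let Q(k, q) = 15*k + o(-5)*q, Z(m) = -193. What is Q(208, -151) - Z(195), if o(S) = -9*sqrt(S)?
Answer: 3313 + 1359*I*sqrt(5) ≈ 3313.0 + 3038.8*I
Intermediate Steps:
Q(k, q) = 15*k - 9*I*q*sqrt(5) (Q(k, q) = 15*k + (-9*I*sqrt(5))*q = 15*k - 9*I*q*sqrt(5))
Q(208, -151) - Z(195) = (15*208 - 9*I*(-151)*sqrt(5)) - 1*(-193) = (3120 + 1359*I*sqrt(5)) + 193 = 3313 + 1359*I*sqrt(5)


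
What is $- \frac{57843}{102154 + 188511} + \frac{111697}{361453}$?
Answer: $\frac{11558882626}{105061736245} \approx 0.11002$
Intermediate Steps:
$- \frac{57843}{102154 + 188511} + \frac{111697}{361453} = - \frac{57843}{290665} + 111697 \cdot \frac{1}{361453} = \left(-57843\right) \frac{1}{290665} + \frac{111697}{361453} = - \frac{57843}{290665} + \frac{111697}{361453} = \frac{11558882626}{105061736245}$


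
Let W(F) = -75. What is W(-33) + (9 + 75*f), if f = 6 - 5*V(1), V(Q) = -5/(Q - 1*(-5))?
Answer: 1393/2 ≈ 696.50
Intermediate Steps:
V(Q) = -5/(5 + Q) (V(Q) = -5/(Q + 5) = -5/(5 + Q))
f = 61/6 (f = 6 - (-25)/(5 + 1) = 6 - (-25)/6 = 6 - 5*(-⅚) = 6 + 25/6 = 61/6 ≈ 10.167)
W(-33) + (9 + 75*f) = -75 + (9 + 75*(61/6)) = -75 + (9 + 1525/2) = -75 + 1543/2 = 1393/2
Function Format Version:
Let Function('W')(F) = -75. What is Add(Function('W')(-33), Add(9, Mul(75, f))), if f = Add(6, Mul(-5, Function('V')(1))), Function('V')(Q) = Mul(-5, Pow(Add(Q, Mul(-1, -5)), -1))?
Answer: Rational(1393, 2) ≈ 696.50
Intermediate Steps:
Function('V')(Q) = Mul(-5, Pow(Add(5, Q), -1)) (Function('V')(Q) = Mul(-5, Pow(Add(Q, 5), -1)) = Mul(-5, Pow(Add(5, Q), -1)))
f = Rational(61, 6) (f = Add(6, Mul(-5, Mul(-5, Pow(Add(5, 1), -1)))) = Add(6, Mul(-5, Mul(-5, Pow(6, -1)))) = Add(6, Mul(-5, Mul(-5, Rational(1, 6)))) = Add(6, Mul(-5, Rational(-5, 6))) = Add(6, Rational(25, 6)) = Rational(61, 6) ≈ 10.167)
Add(Function('W')(-33), Add(9, Mul(75, f))) = Add(-75, Add(9, Mul(75, Rational(61, 6)))) = Add(-75, Add(9, Rational(1525, 2))) = Add(-75, Rational(1543, 2)) = Rational(1393, 2)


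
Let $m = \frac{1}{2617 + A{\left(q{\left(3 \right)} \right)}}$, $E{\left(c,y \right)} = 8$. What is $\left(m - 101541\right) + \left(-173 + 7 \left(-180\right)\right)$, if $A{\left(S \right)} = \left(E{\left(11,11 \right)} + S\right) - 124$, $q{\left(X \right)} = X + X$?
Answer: $- \frac{258155817}{2507} \approx -1.0297 \cdot 10^{5}$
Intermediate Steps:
$q{\left(X \right)} = 2 X$
$A{\left(S \right)} = -116 + S$ ($A{\left(S \right)} = \left(8 + S\right) - 124 = -116 + S$)
$m = \frac{1}{2507}$ ($m = \frac{1}{2617 + \left(-116 + 2 \cdot 3\right)} = \frac{1}{2617 + \left(-116 + 6\right)} = \frac{1}{2617 - 110} = \frac{1}{2507} \approx 0.00039888$)
$\left(m - 101541\right) + \left(-173 + 7 \left(-180\right)\right) = \left(\frac{1}{2507} - 101541\right) + \left(-173 + 7 \left(-180\right)\right) = - \frac{254563286}{2507} - 1433 = - \frac{258155817}{2507}$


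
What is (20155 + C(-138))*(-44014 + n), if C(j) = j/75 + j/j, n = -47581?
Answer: -9230101426/5 ≈ -1.8460e+9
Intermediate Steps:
C(j) = 1 + j/75 (C(j) = j*(1/75) + 1 = j/75 + 1 = 1 + j/75)
(20155 + C(-138))*(-44014 + n) = (20155 + (1 + (1/75)*(-138)))*(-44014 - 47581) = (20155 + (1 - 46/25))*(-91595) = (20155 - 21/25)*(-91595) = (503854/25)*(-91595) = -9230101426/5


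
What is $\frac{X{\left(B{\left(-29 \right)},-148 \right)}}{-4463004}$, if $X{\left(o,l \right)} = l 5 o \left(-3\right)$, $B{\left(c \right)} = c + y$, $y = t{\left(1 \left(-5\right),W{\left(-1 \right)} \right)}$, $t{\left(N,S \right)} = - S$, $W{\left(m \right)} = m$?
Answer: $\frac{740}{53131} \approx 0.013928$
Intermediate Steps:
$y = 1$ ($y = \left(-1\right) \left(-1\right) = 1$)
$B{\left(c \right)} = 1 + c$ ($B{\left(c \right)} = c + 1 = 1 + c$)
$X{\left(o,l \right)} = - 15 l o$ ($X{\left(o,l \right)} = 5 l o \left(-3\right) = - 15 l o$)
$\frac{X{\left(B{\left(-29 \right)},-148 \right)}}{-4463004} = \frac{\left(-15\right) \left(-148\right) \left(1 - 29\right)}{-4463004} = \left(-15\right) \left(-148\right) \left(-28\right) \left(- \frac{1}{4463004}\right) = \left(-62160\right) \left(- \frac{1}{4463004}\right) = \frac{740}{53131}$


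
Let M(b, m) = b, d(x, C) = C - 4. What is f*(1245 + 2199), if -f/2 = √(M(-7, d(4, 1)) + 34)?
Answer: -20664*√3 ≈ -35791.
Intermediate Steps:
d(x, C) = -4 + C
f = -6*√3 (f = -2*√(-7 + 34) = -6*√3 ≈ -10.392)
f*(1245 + 2199) = (-6*√3)*(1245 + 2199) = -6*√3*3444 = -20664*√3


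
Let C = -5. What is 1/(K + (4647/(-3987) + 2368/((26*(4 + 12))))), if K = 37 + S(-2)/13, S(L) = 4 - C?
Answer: 17277/729419 ≈ 0.023686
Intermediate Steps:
S(L) = 9 (S(L) = 4 - 1*(-5) = 4 + 5 = 9)
K = 490/13 (K = 37 + 9/13 = 490/13 ≈ 37.692)
1/(K + (4647/(-3987) + 2368/((26*(4 + 12))))) = 1/(490/13 + (4647/(-3987) + 2368/((26*(4 + 12))))) = 1/(490/13 + (4647*(-1/3987) + 2368/((26*16)))) = 1/(490/13 + (-1549/1329 + 2368/416)) = 1/(490/13 + (-1549/1329 + 2368*(1/416))) = 1/(490/13 + (-1549/1329 + 74/13)) = 1/(490/13 + 78209/17277) = 1/(729419/17277) = 17277/729419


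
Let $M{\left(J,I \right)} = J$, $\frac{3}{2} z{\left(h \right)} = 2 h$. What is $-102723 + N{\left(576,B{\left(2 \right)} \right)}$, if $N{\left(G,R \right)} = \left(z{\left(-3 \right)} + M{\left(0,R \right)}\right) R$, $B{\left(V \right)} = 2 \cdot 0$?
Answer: $-102723$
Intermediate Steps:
$z{\left(h \right)} = \frac{4 h}{3}$ ($z{\left(h \right)} = \frac{2 \cdot 2 h}{3} = \frac{4 h}{3}$)
$B{\left(V \right)} = 0$
$N{\left(G,R \right)} = - 4 R$ ($N{\left(G,R \right)} = \left(\frac{4}{3} \left(-3\right) + 0\right) R = \left(-4 + 0\right) R = - 4 R$)
$-102723 + N{\left(576,B{\left(2 \right)} \right)} = -102723 - 0 = -102723 + 0 = -102723$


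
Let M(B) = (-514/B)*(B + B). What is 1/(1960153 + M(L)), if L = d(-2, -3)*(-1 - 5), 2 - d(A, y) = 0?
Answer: 1/1959125 ≈ 5.1043e-7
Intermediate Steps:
d(A, y) = 2 (d(A, y) = 2 - 1*0 = 2 + 0 = 2)
L = -12 (L = 2*(-1 - 5) = 2*(-6) = -12)
M(B) = -1028 (M(B) = (-514/B)*(2*B) = -1028)
1/(1960153 + M(L)) = 1/(1960153 - 1028) = 1/1959125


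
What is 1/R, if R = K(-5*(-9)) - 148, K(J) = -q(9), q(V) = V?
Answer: -1/157 ≈ -0.0063694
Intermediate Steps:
K(J) = -9 (K(J) = -1*9 = -9)
R = -157 (R = -9 - 148 = -157)
1/R = 1/(-157) = -1/157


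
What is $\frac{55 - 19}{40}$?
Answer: $\frac{9}{10} \approx 0.9$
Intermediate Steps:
$\frac{55 - 19}{40} = \frac{1}{40} \cdot 36 = \frac{9}{10}$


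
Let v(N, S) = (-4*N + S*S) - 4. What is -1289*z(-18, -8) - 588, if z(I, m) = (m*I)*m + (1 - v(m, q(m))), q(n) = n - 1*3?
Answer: 1675112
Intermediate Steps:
q(n) = -3 + n (q(n) = n - 3 = -3 + n)
v(N, S) = -4 + S**2 - 4*N (v(N, S) = (-4*N + S**2) - 4 = (S**2 - 4*N) - 4 = -4 + S**2 - 4*N)
z(I, m) = 5 - (-3 + m)**2 + 4*m + I*m**2 (z(I, m) = (m*I)*m + (1 - (-4 + (-3 + m)**2 - 4*m)) = (I*m)*m + (1 + (4 - (-3 + m)**2 + 4*m)) = I*m**2 + (5 - (-3 + m)**2 + 4*m) = 5 - (-3 + m)**2 + 4*m + I*m**2)
-1289*z(-18, -8) - 588 = -1289*(-4 - 1*(-8)**2 + 10*(-8) - 18*(-8)**2) - 588 = -1289*(-4 - 1*64 - 80 - 18*64) - 588 = -1289*(-4 - 64 - 80 - 1152) - 588 = -1289*(-1300) - 588 = 1675700 - 588 = 1675112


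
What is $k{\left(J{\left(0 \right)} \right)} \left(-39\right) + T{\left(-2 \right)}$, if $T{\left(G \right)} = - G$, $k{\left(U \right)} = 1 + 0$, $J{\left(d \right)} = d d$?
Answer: $-37$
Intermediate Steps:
$J{\left(d \right)} = d^{2}$
$k{\left(U \right)} = 1$
$k{\left(J{\left(0 \right)} \right)} \left(-39\right) + T{\left(-2 \right)} = 1 \left(-39\right) - -2 = -39 + 2 = -37$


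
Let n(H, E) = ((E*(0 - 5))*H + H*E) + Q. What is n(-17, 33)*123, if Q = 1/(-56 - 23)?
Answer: 21804825/79 ≈ 2.7601e+5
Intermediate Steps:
Q = -1/79 (Q = 1/(-79) = -1/79 ≈ -0.012658)
n(H, E) = -1/79 - 4*E*H (n(H, E) = ((E*(0 - 5))*H + H*E) - 1/79 = ((E*(-5))*H + E*H) - 1/79 = ((-5*E)*H + E*H) - 1/79 = (-5*E*H + E*H) - 1/79 = -4*E*H - 1/79 = -1/79 - 4*E*H)
n(-17, 33)*123 = (-1/79 - 4*33*(-17))*123 = (-1/79 + 2244)*123 = (177275/79)*123 = 21804825/79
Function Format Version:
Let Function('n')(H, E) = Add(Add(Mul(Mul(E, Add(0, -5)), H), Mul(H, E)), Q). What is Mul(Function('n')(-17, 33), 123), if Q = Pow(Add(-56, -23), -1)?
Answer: Rational(21804825, 79) ≈ 2.7601e+5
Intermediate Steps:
Q = Rational(-1, 79) (Q = Pow(-79, -1) = Rational(-1, 79) ≈ -0.012658)
Function('n')(H, E) = Add(Rational(-1, 79), Mul(-4, E, H)) (Function('n')(H, E) = Add(Add(Mul(Mul(E, Add(0, -5)), H), Mul(H, E)), Rational(-1, 79)) = Add(Add(Mul(Mul(E, -5), H), Mul(E, H)), Rational(-1, 79)) = Add(Add(Mul(Mul(-5, E), H), Mul(E, H)), Rational(-1, 79)) = Add(Add(Mul(-5, E, H), Mul(E, H)), Rational(-1, 79)) = Add(Mul(-4, E, H), Rational(-1, 79)) = Add(Rational(-1, 79), Mul(-4, E, H)))
Mul(Function('n')(-17, 33), 123) = Mul(Add(Rational(-1, 79), Mul(-4, 33, -17)), 123) = Mul(Add(Rational(-1, 79), 2244), 123) = Mul(Rational(177275, 79), 123) = Rational(21804825, 79)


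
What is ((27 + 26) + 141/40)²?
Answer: 5112121/1600 ≈ 3195.1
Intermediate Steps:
((27 + 26) + 141/40)² = (53 + 141*(1/40))² = (53 + 141/40)² = (2261/40)² = 5112121/1600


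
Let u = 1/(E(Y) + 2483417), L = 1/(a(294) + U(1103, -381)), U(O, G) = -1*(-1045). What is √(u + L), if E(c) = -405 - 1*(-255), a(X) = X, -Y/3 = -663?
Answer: √8261549777566878/3325094513 ≈ 0.027335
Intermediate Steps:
Y = 1989 (Y = -3*(-663) = 1989)
U(O, G) = 1045
L = 1/1339 (L = 1/(294 + 1045) = 1/1339 ≈ 0.00074683)
E(c) = -150 (E(c) = -405 + 255 = -150)
u = 1/2483267 (u = 1/(-150 + 2483417) = 1/2483267 ≈ 4.0270e-7)
√(u + L) = √(1/2483267 + 1/1339) = √(2484606/3325094513) = √8261549777566878/3325094513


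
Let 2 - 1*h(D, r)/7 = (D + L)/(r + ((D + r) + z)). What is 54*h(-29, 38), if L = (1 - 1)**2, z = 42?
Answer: 78246/89 ≈ 879.17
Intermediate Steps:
L = 0 (L = 0**2 = 0)
h(D, r) = 14 - 7*D/(42 + D + 2*r) (h(D, r) = 14 - 7*(D + 0)/(r + ((D + r) + 42)) = 14 - 7*D/(r + (42 + D + r)) = 14 - 7*D/(42 + D + 2*r))
54*h(-29, 38) = 54*(7*(84 - 29 + 4*38)/(42 - 29 + 2*38)) = 54*(7*(84 - 29 + 152)/(42 - 29 + 76)) = 54*(7*207/89) = 54*(7*(1/89)*207) = 54*(1449/89) = 78246/89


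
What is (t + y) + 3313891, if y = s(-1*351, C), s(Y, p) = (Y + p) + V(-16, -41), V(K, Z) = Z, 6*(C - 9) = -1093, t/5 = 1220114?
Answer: 56483375/6 ≈ 9.4139e+6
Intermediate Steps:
t = 6100570 (t = 5*1220114 = 6100570)
C = -1039/6 (C = 9 + (1/6)*(-1093) = 9 - 1093/6 = -1039/6 ≈ -173.17)
s(Y, p) = -41 + Y + p (s(Y, p) = (Y + p) - 41 = -41 + Y + p)
y = -3391/6 (y = -41 - 1*351 - 1039/6 = -41 - 351 - 1039/6 = -3391/6 ≈ -565.17)
(t + y) + 3313891 = (6100570 - 3391/6) + 3313891 = 36600029/6 + 3313891 = 56483375/6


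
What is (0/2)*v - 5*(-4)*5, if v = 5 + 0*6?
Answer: 100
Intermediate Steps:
v = 5 (v = 5 + 0 = 5)
(0/2)*v - 5*(-4)*5 = (0/2)*5 - 5*(-4)*5 = (0*(1/2))*5 - (-20)*5 = 0*5 - 1*(-100) = 0 + 100 = 100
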